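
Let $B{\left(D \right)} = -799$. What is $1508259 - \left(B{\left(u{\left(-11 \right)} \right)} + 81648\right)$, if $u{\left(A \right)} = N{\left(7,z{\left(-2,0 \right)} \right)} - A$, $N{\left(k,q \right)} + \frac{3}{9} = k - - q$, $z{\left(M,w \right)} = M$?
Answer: $1427410$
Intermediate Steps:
$N{\left(k,q \right)} = - \frac{1}{3} + k + q$ ($N{\left(k,q \right)} = - \frac{1}{3} + \left(k - - q\right) = - \frac{1}{3} + \left(k + q\right) = - \frac{1}{3} + k + q$)
$u{\left(A \right)} = \frac{14}{3} - A$ ($u{\left(A \right)} = \left(- \frac{1}{3} + 7 - 2\right) - A = \frac{14}{3} - A$)
$1508259 - \left(B{\left(u{\left(-11 \right)} \right)} + 81648\right) = 1508259 - \left(-799 + 81648\right) = 1508259 - 80849 = 1427410$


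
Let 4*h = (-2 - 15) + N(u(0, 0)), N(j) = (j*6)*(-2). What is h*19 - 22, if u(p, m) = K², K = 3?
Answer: -2463/4 ≈ -615.75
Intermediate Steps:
u(p, m) = 9 (u(p, m) = 3² = 9)
N(j) = -12*j (N(j) = (6*j)*(-2) = -12*j)
h = -125/4 (h = ((-2 - 15) - 12*9)/4 = (-17 - 108)/4 = (¼)*(-125) = -125/4 ≈ -31.250)
h*19 - 22 = -125/4*19 - 22 = -2375/4 - 22 = -2463/4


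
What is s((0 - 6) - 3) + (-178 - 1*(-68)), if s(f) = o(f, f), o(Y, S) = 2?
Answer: -108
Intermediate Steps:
s(f) = 2
s((0 - 6) - 3) + (-178 - 1*(-68)) = 2 + (-178 - 1*(-68)) = 2 + (-178 + 68) = 2 - 110 = -108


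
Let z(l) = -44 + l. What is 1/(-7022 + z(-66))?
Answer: -1/7132 ≈ -0.00014021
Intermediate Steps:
1/(-7022 + z(-66)) = 1/(-7022 + (-44 - 66)) = 1/(-7022 - 110) = 1/(-7132) = -1/7132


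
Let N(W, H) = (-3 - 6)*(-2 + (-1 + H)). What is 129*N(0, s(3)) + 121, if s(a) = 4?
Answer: -1040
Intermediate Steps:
N(W, H) = 27 - 9*H (N(W, H) = -9*(-3 + H) = 27 - 9*H)
129*N(0, s(3)) + 121 = 129*(27 - 9*4) + 121 = 129*(27 - 36) + 121 = 129*(-9) + 121 = -1161 + 121 = -1040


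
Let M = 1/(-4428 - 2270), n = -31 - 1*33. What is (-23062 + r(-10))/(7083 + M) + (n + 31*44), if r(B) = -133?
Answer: 61519152790/47441933 ≈ 1296.7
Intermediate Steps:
n = -64 (n = -31 - 33 = -64)
M = -1/6698 (M = 1/(-6698) = -1/6698 ≈ -0.00014930)
(-23062 + r(-10))/(7083 + M) + (n + 31*44) = (-23062 - 133)/(7083 - 1/6698) + (-64 + 31*44) = -23195/47441933/6698 + (-64 + 1364) = -23195*6698/47441933 + 1300 = -155360110/47441933 + 1300 = 61519152790/47441933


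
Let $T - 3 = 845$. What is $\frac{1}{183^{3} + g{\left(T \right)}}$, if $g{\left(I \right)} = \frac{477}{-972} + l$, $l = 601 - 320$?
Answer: $\frac{108}{661906891} \approx 1.6316 \cdot 10^{-7}$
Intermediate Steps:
$T = 848$ ($T = 3 + 845 = 848$)
$l = 281$ ($l = 601 - 320 = 281$)
$g{\left(I \right)} = \frac{30295}{108}$ ($g{\left(I \right)} = \frac{477}{-972} + 281 = 477 \left(- \frac{1}{972}\right) + 281 = - \frac{53}{108} + 281 = \frac{30295}{108}$)
$\frac{1}{183^{3} + g{\left(T \right)}} = \frac{1}{183^{3} + \frac{30295}{108}} = \frac{1}{6128487 + \frac{30295}{108}} = \frac{1}{\frac{661906891}{108}} = \frac{108}{661906891}$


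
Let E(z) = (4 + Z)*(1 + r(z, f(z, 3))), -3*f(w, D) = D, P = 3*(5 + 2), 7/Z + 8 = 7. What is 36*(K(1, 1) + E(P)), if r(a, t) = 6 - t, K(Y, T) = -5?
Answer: -1044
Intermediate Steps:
Z = -7 (Z = 7/(-8 + 7) = 7/(-1) = 7*(-1) = -7)
P = 21 (P = 3*7 = 21)
f(w, D) = -D/3
E(z) = -24 (E(z) = (4 - 7)*(1 + (6 - (-1)*3/3)) = -3*(1 + (6 - 1*(-1))) = -3*(1 + (6 + 1)) = -3*(1 + 7) = -3*8 = -24)
36*(K(1, 1) + E(P)) = 36*(-5 - 24) = 36*(-29) = -1044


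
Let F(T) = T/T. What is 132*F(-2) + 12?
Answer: 144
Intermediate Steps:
F(T) = 1
132*F(-2) + 12 = 132*1 + 12 = 132 + 12 = 144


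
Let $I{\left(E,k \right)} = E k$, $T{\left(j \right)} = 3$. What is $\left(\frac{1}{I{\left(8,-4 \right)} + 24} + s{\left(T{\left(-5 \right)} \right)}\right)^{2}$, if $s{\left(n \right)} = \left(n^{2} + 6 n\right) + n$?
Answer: $\frac{57121}{64} \approx 892.52$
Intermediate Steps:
$s{\left(n \right)} = n^{2} + 7 n$
$\left(\frac{1}{I{\left(8,-4 \right)} + 24} + s{\left(T{\left(-5 \right)} \right)}\right)^{2} = \left(\frac{1}{8 \left(-4\right) + 24} + 3 \left(7 + 3\right)\right)^{2} = \left(\frac{1}{-32 + 24} + 3 \cdot 10\right)^{2} = \left(\frac{1}{-8} + 30\right)^{2} = \left(- \frac{1}{8} + 30\right)^{2} = \left(\frac{239}{8}\right)^{2} = \frac{57121}{64}$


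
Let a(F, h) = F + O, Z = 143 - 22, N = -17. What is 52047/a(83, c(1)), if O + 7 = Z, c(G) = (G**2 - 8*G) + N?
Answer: 52047/197 ≈ 264.20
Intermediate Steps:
c(G) = -17 + G**2 - 8*G (c(G) = (G**2 - 8*G) - 17 = -17 + G**2 - 8*G)
Z = 121
O = 114 (O = -7 + 121 = 114)
a(F, h) = 114 + F (a(F, h) = F + 114 = 114 + F)
52047/a(83, c(1)) = 52047/(114 + 83) = 52047/197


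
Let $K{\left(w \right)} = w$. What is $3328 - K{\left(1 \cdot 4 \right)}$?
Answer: $3324$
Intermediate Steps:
$3328 - K{\left(1 \cdot 4 \right)} = 3328 - 1 \cdot 4 = 3328 - 4 = 3324$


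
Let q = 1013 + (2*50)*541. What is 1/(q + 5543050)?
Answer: 1/5598163 ≈ 1.7863e-7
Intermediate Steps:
q = 55113 (q = 1013 + 100*541 = 1013 + 54100 = 55113)
1/(q + 5543050) = 1/(55113 + 5543050) = 1/5598163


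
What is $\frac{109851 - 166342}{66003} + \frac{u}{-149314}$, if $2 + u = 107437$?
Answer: $- \frac{15525929479}{9855171942} \approx -1.5754$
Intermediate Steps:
$u = 107435$ ($u = -2 + 107437 = 107435$)
$\frac{109851 - 166342}{66003} + \frac{u}{-149314} = \frac{109851 - 166342}{66003} + \frac{107435}{-149314} = \left(-56491\right) \frac{1}{66003} + 107435 \left(- \frac{1}{149314}\right) = - \frac{56491}{66003} - \frac{107435}{149314} = - \frac{15525929479}{9855171942}$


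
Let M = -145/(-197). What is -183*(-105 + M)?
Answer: 3758820/197 ≈ 19080.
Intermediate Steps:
M = 145/197 (M = -145*(-1/197) = 145/197 ≈ 0.73604)
-183*(-105 + M) = -183*(-105 + 145/197) = -183*(-20540/197) = 3758820/197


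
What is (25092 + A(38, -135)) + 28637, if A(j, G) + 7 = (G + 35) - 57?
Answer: 53565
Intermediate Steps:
A(j, G) = -29 + G (A(j, G) = -7 + ((G + 35) - 57) = -7 + ((35 + G) - 57) = -7 + (-22 + G) = -29 + G)
(25092 + A(38, -135)) + 28637 = (25092 + (-29 - 135)) + 28637 = (25092 - 164) + 28637 = 24928 + 28637 = 53565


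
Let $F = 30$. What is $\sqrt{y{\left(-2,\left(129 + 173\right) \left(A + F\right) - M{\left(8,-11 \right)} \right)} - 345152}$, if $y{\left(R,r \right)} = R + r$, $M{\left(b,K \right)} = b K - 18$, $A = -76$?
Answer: $2 i \sqrt{89735} \approx 599.12 i$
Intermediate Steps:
$M{\left(b,K \right)} = -18 + K b$ ($M{\left(b,K \right)} = K b - 18 = -18 + K b$)
$\sqrt{y{\left(-2,\left(129 + 173\right) \left(A + F\right) - M{\left(8,-11 \right)} \right)} - 345152} = \sqrt{\left(-2 - \left(-18 - 88 - \left(129 + 173\right) \left(-76 + 30\right)\right)\right) - 345152} = \sqrt{\left(-2 + \left(302 \left(-46\right) - \left(-18 - 88\right)\right)\right) - 345152} = \sqrt{\left(-2 - 13786\right) - 345152} = \sqrt{-13788 - 345152} = \sqrt{-358940} = 2 i \sqrt{89735}$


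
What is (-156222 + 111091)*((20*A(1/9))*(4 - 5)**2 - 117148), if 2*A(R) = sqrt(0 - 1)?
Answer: 5287006388 - 451310*I ≈ 5.287e+9 - 4.5131e+5*I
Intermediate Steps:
A(R) = I/2 (A(R) = sqrt(0 - 1)/2 = sqrt(-1)/2 = I/2)
(-156222 + 111091)*((20*A(1/9))*(4 - 5)**2 - 117148) = (-156222 + 111091)*((20*(I/2))*(4 - 5)**2 - 117148) = -45131*((10*I)*(-1)**2 - 117148) = -45131*((10*I)*1 - 117148) = -45131*(10*I - 117148) = -45131*(-117148 + 10*I) = 5287006388 - 451310*I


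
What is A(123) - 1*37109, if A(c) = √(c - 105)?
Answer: -37109 + 3*√2 ≈ -37105.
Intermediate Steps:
A(c) = √(-105 + c)
A(123) - 1*37109 = √(-105 + 123) - 1*37109 = √18 - 37109 = 3*√2 - 37109 = -37109 + 3*√2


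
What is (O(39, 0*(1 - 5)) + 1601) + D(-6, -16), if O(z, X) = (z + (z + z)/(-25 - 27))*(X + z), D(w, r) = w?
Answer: 6115/2 ≈ 3057.5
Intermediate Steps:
O(z, X) = 25*z*(X + z)/26 (O(z, X) = (z + (2*z)/(-52))*(X + z) = (z + (2*z)*(-1/52))*(X + z) = (z - z/26)*(X + z) = (25*z/26)*(X + z) = 25*z*(X + z)/26)
(O(39, 0*(1 - 5)) + 1601) + D(-6, -16) = ((25/26)*39*(0*(1 - 5) + 39) + 1601) - 6 = ((25/26)*39*(0*(-4) + 39) + 1601) - 6 = ((25/26)*39*(0 + 39) + 1601) - 6 = ((25/26)*39*39 + 1601) - 6 = (2925/2 + 1601) - 6 = 6127/2 - 6 = 6115/2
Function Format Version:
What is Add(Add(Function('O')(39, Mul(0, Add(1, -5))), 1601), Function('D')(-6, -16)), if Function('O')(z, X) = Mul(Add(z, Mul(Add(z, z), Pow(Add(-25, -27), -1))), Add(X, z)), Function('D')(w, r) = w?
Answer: Rational(6115, 2) ≈ 3057.5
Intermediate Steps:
Function('O')(z, X) = Mul(Rational(25, 26), z, Add(X, z)) (Function('O')(z, X) = Mul(Add(z, Mul(Mul(2, z), Pow(-52, -1))), Add(X, z)) = Mul(Add(z, Mul(Mul(2, z), Rational(-1, 52))), Add(X, z)) = Mul(Add(z, Mul(Rational(-1, 26), z)), Add(X, z)) = Mul(Mul(Rational(25, 26), z), Add(X, z)) = Mul(Rational(25, 26), z, Add(X, z)))
Add(Add(Function('O')(39, Mul(0, Add(1, -5))), 1601), Function('D')(-6, -16)) = Add(Add(Mul(Rational(25, 26), 39, Add(Mul(0, Add(1, -5)), 39)), 1601), -6) = Add(Add(Mul(Rational(25, 26), 39, Add(Mul(0, -4), 39)), 1601), -6) = Add(Add(Mul(Rational(25, 26), 39, Add(0, 39)), 1601), -6) = Add(Add(Mul(Rational(25, 26), 39, 39), 1601), -6) = Add(Add(Rational(2925, 2), 1601), -6) = Add(Rational(6127, 2), -6) = Rational(6115, 2)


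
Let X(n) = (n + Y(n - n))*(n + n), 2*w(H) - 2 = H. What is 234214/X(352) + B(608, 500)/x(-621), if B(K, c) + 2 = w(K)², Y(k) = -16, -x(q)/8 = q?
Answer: 482658493/24482304 ≈ 19.715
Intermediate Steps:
w(H) = 1 + H/2
x(q) = -8*q
B(K, c) = -2 + (1 + K/2)²
X(n) = 2*n*(-16 + n) (X(n) = (n - 16)*(n + n) = (-16 + n)*(2*n) = 2*n*(-16 + n))
234214/X(352) + B(608, 500)/x(-621) = 234214/((2*352*(-16 + 352))) + (-2 + (2 + 608)²/4)/((-8*(-621))) = 234214/((2*352*336)) + (-2 + (¼)*610²)/4968 = 234214/236544 + (-2 + (¼)*372100)*(1/4968) = 234214*(1/236544) + (-2 + 93025)*(1/4968) = 117107/118272 + 93023*(1/4968) = 117107/118272 + 93023/4968 = 482658493/24482304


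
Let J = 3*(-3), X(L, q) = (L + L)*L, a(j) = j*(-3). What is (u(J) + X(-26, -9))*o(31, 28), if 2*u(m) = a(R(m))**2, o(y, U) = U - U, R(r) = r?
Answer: 0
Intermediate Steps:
a(j) = -3*j
o(y, U) = 0
X(L, q) = 2*L**2 (X(L, q) = (2*L)*L = 2*L**2)
J = -9
u(m) = 9*m**2/2 (u(m) = (-3*m)**2/2 = (9*m**2)/2 = 9*m**2/2)
(u(J) + X(-26, -9))*o(31, 28) = ((9/2)*(-9)**2 + 2*(-26)**2)*0 = ((9/2)*81 + 2*676)*0 = (729/2 + 1352)*0 = (3433/2)*0 = 0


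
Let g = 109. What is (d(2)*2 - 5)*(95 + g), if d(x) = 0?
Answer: -1020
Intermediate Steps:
(d(2)*2 - 5)*(95 + g) = (0*2 - 5)*(95 + 109) = (0 - 5)*204 = -5*204 = -1020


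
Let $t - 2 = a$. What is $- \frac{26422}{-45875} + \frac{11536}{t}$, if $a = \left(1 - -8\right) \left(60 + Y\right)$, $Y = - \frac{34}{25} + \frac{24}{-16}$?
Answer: $\frac{27142731086}{1184171375} \approx 22.921$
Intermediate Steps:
$Y = - \frac{143}{50}$ ($Y = \left(-34\right) \frac{1}{25} + 24 \left(- \frac{1}{16}\right) = - \frac{34}{25} - \frac{3}{2} = - \frac{143}{50} \approx -2.86$)
$a = \frac{25713}{50}$ ($a = \left(1 - -8\right) \left(60 - \frac{143}{50}\right) = \left(1 + 8\right) \frac{2857}{50} = 9 \cdot \frac{2857}{50} = \frac{25713}{50} \approx 514.26$)
$t = \frac{25813}{50}$ ($t = 2 + \frac{25713}{50} = \frac{25813}{50} \approx 516.26$)
$- \frac{26422}{-45875} + \frac{11536}{t} = - \frac{26422}{-45875} + \frac{11536}{\frac{25813}{50}} = \left(-26422\right) \left(- \frac{1}{45875}\right) + 11536 \cdot \frac{50}{25813} = \frac{26422}{45875} + \frac{576800}{25813} = \frac{27142731086}{1184171375}$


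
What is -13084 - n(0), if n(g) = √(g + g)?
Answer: -13084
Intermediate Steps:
n(g) = √2*√g (n(g) = √(2*g) = √2*√g)
-13084 - n(0) = -13084 - √2*√0 = -13084 - √2*0 = -13084 - 1*0 = -13084 + 0 = -13084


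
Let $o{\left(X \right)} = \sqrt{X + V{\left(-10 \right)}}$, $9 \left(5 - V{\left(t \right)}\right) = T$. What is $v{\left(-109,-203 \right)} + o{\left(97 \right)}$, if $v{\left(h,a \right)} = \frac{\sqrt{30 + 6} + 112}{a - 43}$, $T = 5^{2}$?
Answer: $- \frac{59}{123} + \frac{\sqrt{893}}{3} \approx 9.4814$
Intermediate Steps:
$T = 25$
$V{\left(t \right)} = \frac{20}{9}$ ($V{\left(t \right)} = 5 - \frac{25}{9} = \frac{20}{9}$)
$v{\left(h,a \right)} = \frac{118}{-43 + a}$ ($v{\left(h,a \right)} = \frac{\sqrt{36} + 112}{-43 + a} = \frac{6 + 112}{-43 + a} = \frac{118}{-43 + a}$)
$o{\left(X \right)} = \sqrt{\frac{20}{9} + X}$ ($o{\left(X \right)} = \sqrt{X + \frac{20}{9}} = \sqrt{\frac{20}{9} + X}$)
$v{\left(-109,-203 \right)} + o{\left(97 \right)} = \frac{118}{-43 - 203} + \frac{\sqrt{20 + 9 \cdot 97}}{3} = \frac{118}{-246} + \frac{\sqrt{20 + 873}}{3} = 118 \left(- \frac{1}{246}\right) + \frac{\sqrt{893}}{3} = - \frac{59}{123} + \frac{\sqrt{893}}{3}$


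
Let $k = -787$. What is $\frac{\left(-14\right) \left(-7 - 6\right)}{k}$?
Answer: $- \frac{182}{787} \approx -0.23126$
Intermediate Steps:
$\frac{\left(-14\right) \left(-7 - 6\right)}{k} = \frac{\left(-14\right) \left(-7 - 6\right)}{-787} = \left(-14\right) \left(-13\right) \left(- \frac{1}{787}\right) = 182 \left(- \frac{1}{787}\right) = - \frac{182}{787}$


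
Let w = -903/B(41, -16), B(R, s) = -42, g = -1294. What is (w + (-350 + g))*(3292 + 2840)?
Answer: -9949170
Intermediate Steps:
w = 43/2 (w = -903/(-42) = -903*(-1/42) = 43/2 ≈ 21.500)
(w + (-350 + g))*(3292 + 2840) = (43/2 + (-350 - 1294))*(3292 + 2840) = (43/2 - 1644)*6132 = -3245/2*6132 = -9949170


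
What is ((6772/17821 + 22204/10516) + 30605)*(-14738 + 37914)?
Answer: 33234479030963104/46851409 ≈ 7.0936e+8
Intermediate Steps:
((6772/17821 + 22204/10516) + 30605)*(-14738 + 37914) = ((6772*(1/17821) + 22204*(1/10516)) + 30605)*23176 = ((6772/17821 + 5551/2629) + 30605)*23176 = (116727959/46851409 + 30605)*23176 = (1434004100404/46851409)*23176 = 33234479030963104/46851409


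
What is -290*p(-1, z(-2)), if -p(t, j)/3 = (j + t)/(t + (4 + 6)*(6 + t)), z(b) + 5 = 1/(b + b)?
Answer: -10875/98 ≈ -110.97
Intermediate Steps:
z(b) = -5 + 1/(2*b) (z(b) = -5 + 1/(b + b) = -5 + 1/(2*b))
p(t, j) = -3*(j + t)/(60 + 11*t) (p(t, j) = -3*(j + t)/(t + (4 + 6)*(6 + t)) = -3*(j + t)/(t + 10*(6 + t)) = -3*(j + t)/(t + (60 + 10*t)) = -3*(j + t)/(60 + 11*t))
-290*p(-1, z(-2)) = -870*(-(-5 + (1/2)/(-2)) - 1*(-1))/(60 + 11*(-1)) = -870*(-(-5 + (1/2)*(-1/2)) + 1)/(60 - 11) = -870*(-(-5 - 1/4) + 1)/49 = -870*(-1*(-21/4) + 1)/49 = -870*(21/4 + 1)/49 = -870*25/(49*4) = -290*75/196 = -10875/98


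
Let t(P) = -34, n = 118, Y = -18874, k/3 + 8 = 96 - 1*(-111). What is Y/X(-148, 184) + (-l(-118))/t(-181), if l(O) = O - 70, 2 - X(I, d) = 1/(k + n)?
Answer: -229547796/24293 ≈ -9449.1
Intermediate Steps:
k = 597 (k = -24 + 3*(96 - 1*(-111)) = -24 + 3*(96 + 111) = -24 + 3*207 = -24 + 621 = 597)
X(I, d) = 1429/715 (X(I, d) = 2 - 1/(597 + 118) = 2 - 1/715 = 1429/715)
l(O) = -70 + O
Y/X(-148, 184) + (-l(-118))/t(-181) = -18874/1429/715 - (-70 - 118)/(-34) = -18874*715/1429 - 1*(-188)*(-1/34) = -13494910/1429 + 188*(-1/34) = -13494910/1429 - 94/17 = -229547796/24293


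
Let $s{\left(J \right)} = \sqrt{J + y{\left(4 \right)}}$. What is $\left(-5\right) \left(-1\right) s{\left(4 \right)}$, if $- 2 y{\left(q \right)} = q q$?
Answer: $10 i \approx 10.0 i$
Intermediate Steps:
$y{\left(q \right)} = - \frac{q^{2}}{2}$ ($y{\left(q \right)} = - \frac{q q}{2} = - \frac{q^{2}}{2}$)
$s{\left(J \right)} = \sqrt{-8 + J}$ ($s{\left(J \right)} = \sqrt{J - \frac{4^{2}}{2}} = \sqrt{J - 8} = \sqrt{-8 + J}$)
$\left(-5\right) \left(-1\right) s{\left(4 \right)} = \left(-5\right) \left(-1\right) \sqrt{-8 + 4} = 5 \sqrt{-4} = 5 \cdot 2 i = 10 i$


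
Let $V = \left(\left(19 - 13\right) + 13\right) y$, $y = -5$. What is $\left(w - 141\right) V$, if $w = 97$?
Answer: $4180$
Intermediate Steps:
$V = -95$ ($V = \left(\left(19 - 13\right) + 13\right) \left(-5\right) = \left(6 + 13\right) \left(-5\right) = 19 \left(-5\right) = -95$)
$\left(w - 141\right) V = \left(97 - 141\right) \left(-95\right) = \left(-44\right) \left(-95\right) = 4180$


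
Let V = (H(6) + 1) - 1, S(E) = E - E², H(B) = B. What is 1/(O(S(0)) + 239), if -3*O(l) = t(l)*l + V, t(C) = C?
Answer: 1/237 ≈ 0.0042194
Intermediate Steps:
V = 6 (V = (6 + 1) - 1 = 7 - 1 = 6)
O(l) = -2 - l²/3 (O(l) = -(l*l + 6)/3 = -(l² + 6)/3 = -(6 + l²)/3 = -2 - l²/3)
1/(O(S(0)) + 239) = 1/((-2 - (0*(1 - 1*0))²/3) + 239) = 1/((-2 - (0*(1 + 0))²/3) + 239) = 1/((-2 - (0*1)²/3) + 239) = 1/((-2 - ⅓*0²) + 239) = 1/((-2 - ⅓*0) + 239) = 1/((-2 + 0) + 239) = 1/(-2 + 239) = 1/237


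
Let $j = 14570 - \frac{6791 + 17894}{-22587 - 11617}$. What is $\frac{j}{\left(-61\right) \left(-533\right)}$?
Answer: $\frac{498376965}{1112074652} \approx 0.44815$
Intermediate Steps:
$j = \frac{498376965}{34204}$ ($j = 14570 - \frac{24685}{-34204} = 14570 - 24685 \left(- \frac{1}{34204}\right) = 14570 - - \frac{24685}{34204} = 14570 + \frac{24685}{34204} = \frac{498376965}{34204} \approx 14571.0$)
$\frac{j}{\left(-61\right) \left(-533\right)} = \frac{498376965}{34204 \left(\left(-61\right) \left(-533\right)\right)} = \frac{498376965}{34204 \cdot 32513} = \frac{498376965}{34204} \cdot \frac{1}{32513} = \frac{498376965}{1112074652}$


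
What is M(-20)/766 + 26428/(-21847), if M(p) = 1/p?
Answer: -404898807/334696040 ≈ -1.2098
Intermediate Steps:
M(-20)/766 + 26428/(-21847) = 1/(-20*766) + 26428/(-21847) = -1/20*1/766 + 26428*(-1/21847) = -1/15320 - 26428/21847 = -404898807/334696040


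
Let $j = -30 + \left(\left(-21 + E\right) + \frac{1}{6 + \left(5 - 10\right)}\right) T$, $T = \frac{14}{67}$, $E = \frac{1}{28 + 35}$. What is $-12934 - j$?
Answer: $- \frac{7778594}{603} \approx -12900.0$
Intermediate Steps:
$E = \frac{1}{63} \approx 0.015873$
$T = \frac{14}{67}$ ($T = 14 \cdot \frac{1}{67} = \frac{14}{67} \approx 0.20896$)
$j = - \frac{20608}{603}$ ($j = -30 + \left(\left(-21 + \frac{1}{63}\right) + \frac{1}{6 + \left(5 - 10\right)}\right) \frac{14}{67} = -30 + \left(- \frac{1322}{63} + \frac{1}{6 - 5}\right) \frac{14}{67} = -30 + \left(- \frac{1322}{63} + 1^{-1}\right) \frac{14}{67} = -30 + \left(- \frac{1322}{63} + 1\right) \frac{14}{67} = -30 - \frac{2518}{603} = - \frac{20608}{603} \approx -34.176$)
$-12934 - j = -12934 - - \frac{20608}{603} = -12934 + \frac{20608}{603} = - \frac{7778594}{603}$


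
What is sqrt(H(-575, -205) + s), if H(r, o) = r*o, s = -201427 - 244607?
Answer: I*sqrt(328159) ≈ 572.85*I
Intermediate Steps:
s = -446034
H(r, o) = o*r
sqrt(H(-575, -205) + s) = sqrt(-205*(-575) - 446034) = sqrt(117875 - 446034) = sqrt(-328159) = I*sqrt(328159)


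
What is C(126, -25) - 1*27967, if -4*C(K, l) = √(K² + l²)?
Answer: -27967 - √16501/4 ≈ -27999.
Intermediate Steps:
C(K, l) = -√(K² + l²)/4
C(126, -25) - 1*27967 = -√(126² + (-25)²)/4 - 1*27967 = -√(15876 + 625)/4 - 27967 = -√16501/4 - 27967 = -27967 - √16501/4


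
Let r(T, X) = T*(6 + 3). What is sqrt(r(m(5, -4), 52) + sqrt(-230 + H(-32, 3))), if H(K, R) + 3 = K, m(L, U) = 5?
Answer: sqrt(45 + I*sqrt(265)) ≈ 6.8137 + 1.1946*I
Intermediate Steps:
H(K, R) = -3 + K
r(T, X) = 9*T (r(T, X) = T*9 = 9*T)
sqrt(r(m(5, -4), 52) + sqrt(-230 + H(-32, 3))) = sqrt(9*5 + sqrt(-230 + (-3 - 32))) = sqrt(45 + sqrt(-230 - 35)) = sqrt(45 + sqrt(-265)) = sqrt(45 + I*sqrt(265))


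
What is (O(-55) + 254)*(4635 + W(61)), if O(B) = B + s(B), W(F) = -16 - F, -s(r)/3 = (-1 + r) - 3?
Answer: 1713808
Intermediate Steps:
s(r) = 12 - 3*r (s(r) = -3*((-1 + r) - 3) = -3*(-4 + r) = 12 - 3*r)
O(B) = 12 - 2*B (O(B) = B + (12 - 3*B) = 12 - 2*B)
(O(-55) + 254)*(4635 + W(61)) = ((12 - 2*(-55)) + 254)*(4635 + (-16 - 1*61)) = ((12 + 110) + 254)*(4635 + (-16 - 61)) = (122 + 254)*(4635 - 77) = 376*4558 = 1713808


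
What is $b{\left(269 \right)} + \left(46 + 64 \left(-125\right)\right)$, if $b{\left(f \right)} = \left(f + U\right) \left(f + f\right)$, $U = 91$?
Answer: $185726$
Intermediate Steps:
$b{\left(f \right)} = 2 f \left(91 + f\right)$ ($b{\left(f \right)} = \left(f + 91\right) \left(f + f\right) = \left(91 + f\right) 2 f = 2 f \left(91 + f\right)$)
$b{\left(269 \right)} + \left(46 + 64 \left(-125\right)\right) = 2 \cdot 269 \left(91 + 269\right) + \left(46 + 64 \left(-125\right)\right) = 2 \cdot 269 \cdot 360 + \left(46 - 8000\right) = 193680 - 7954 = 185726$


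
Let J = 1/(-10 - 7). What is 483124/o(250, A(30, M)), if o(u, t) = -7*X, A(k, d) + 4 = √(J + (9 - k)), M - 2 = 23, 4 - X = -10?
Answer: -241562/49 ≈ -4929.8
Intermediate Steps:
X = 14 (X = 4 - 1*(-10) = 4 + 10 = 14)
J = -1/17 (J = 1/(-17) = -1/17 ≈ -0.058824)
M = 25 (M = 2 + 23 = 25)
A(k, d) = -4 + √(152/17 - k) (A(k, d) = -4 + √(-1/17 + (9 - k)) = -4 + √(152/17 - k))
o(u, t) = -98 (o(u, t) = -7*14 = -98)
483124/o(250, A(30, M)) = 483124/(-98) = 483124*(-1/98) = -241562/49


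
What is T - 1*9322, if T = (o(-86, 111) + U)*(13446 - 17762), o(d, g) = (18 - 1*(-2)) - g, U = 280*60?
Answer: -72125366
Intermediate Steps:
U = 16800
o(d, g) = 20 - g (o(d, g) = (18 + 2) - g = 20 - g)
T = -72116044 (T = ((20 - 1*111) + 16800)*(13446 - 17762) = ((20 - 111) + 16800)*(-4316) = (-91 + 16800)*(-4316) = 16709*(-4316) = -72116044)
T - 1*9322 = -72116044 - 1*9322 = -72116044 - 9322 = -72125366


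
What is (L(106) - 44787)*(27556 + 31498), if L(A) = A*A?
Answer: -1981320754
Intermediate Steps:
L(A) = A**2
(L(106) - 44787)*(27556 + 31498) = (106**2 - 44787)*(27556 + 31498) = (11236 - 44787)*59054 = -33551*59054 = -1981320754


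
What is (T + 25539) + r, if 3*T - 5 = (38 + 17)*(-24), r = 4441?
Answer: 88625/3 ≈ 29542.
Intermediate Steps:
T = -1315/3 (T = 5/3 + ((38 + 17)*(-24))/3 = 5/3 + (55*(-24))/3 = 5/3 + (⅓)*(-1320) = 5/3 - 440 = -1315/3 ≈ -438.33)
(T + 25539) + r = (-1315/3 + 25539) + 4441 = 75302/3 + 4441 = 88625/3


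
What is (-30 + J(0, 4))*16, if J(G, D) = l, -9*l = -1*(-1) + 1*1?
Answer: -4352/9 ≈ -483.56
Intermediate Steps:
l = -2/9 (l = -(-1*(-1) + 1*1)/9 = -(1 + 1)/9 = -⅑*2 = -2/9 ≈ -0.22222)
J(G, D) = -2/9
(-30 + J(0, 4))*16 = (-30 - 2/9)*16 = -272/9*16 = -4352/9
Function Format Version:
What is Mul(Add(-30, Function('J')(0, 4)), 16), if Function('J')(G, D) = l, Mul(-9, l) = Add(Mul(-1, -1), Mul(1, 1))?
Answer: Rational(-4352, 9) ≈ -483.56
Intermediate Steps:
l = Rational(-2, 9) (l = Mul(Rational(-1, 9), Add(Mul(-1, -1), Mul(1, 1))) = Mul(Rational(-1, 9), Add(1, 1)) = Mul(Rational(-1, 9), 2) = Rational(-2, 9) ≈ -0.22222)
Function('J')(G, D) = Rational(-2, 9)
Mul(Add(-30, Function('J')(0, 4)), 16) = Mul(Add(-30, Rational(-2, 9)), 16) = Mul(Rational(-272, 9), 16) = Rational(-4352, 9)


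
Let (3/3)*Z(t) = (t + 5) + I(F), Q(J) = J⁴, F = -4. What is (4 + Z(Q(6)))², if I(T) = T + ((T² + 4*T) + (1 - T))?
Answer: 1705636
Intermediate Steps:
I(T) = 1 + T² + 4*T (I(T) = T + (1 + T² + 3*T) = 1 + T² + 4*T)
Z(t) = 6 + t (Z(t) = (t + 5) + (1 + (-4)² + 4*(-4)) = (5 + t) + (1 + 16 - 16) = (5 + t) + 1 = 6 + t)
(4 + Z(Q(6)))² = (4 + (6 + 6⁴))² = (4 + (6 + 1296))² = (4 + 1302)² = 1306² = 1705636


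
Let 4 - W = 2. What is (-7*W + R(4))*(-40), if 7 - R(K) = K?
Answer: 440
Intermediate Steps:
W = 2 (W = 4 - 1*2 = 4 - 2 = 2)
R(K) = 7 - K
(-7*W + R(4))*(-40) = (-7*2 + (7 - 1*4))*(-40) = (-14 + (7 - 4))*(-40) = (-14 + 3)*(-40) = -11*(-40) = 440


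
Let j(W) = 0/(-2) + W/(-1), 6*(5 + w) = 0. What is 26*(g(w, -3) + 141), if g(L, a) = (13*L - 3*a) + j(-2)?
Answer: 2262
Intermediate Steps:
w = -5 (w = -5 + (1/6)*0 = -5 + 0 = -5)
j(W) = -W (j(W) = 0*(-1/2) + W*(-1) = 0 - W = -W)
g(L, a) = 2 - 3*a + 13*L (g(L, a) = (13*L - 3*a) - 1*(-2) = (-3*a + 13*L) + 2 = 2 - 3*a + 13*L)
26*(g(w, -3) + 141) = 26*((2 - 3*(-3) + 13*(-5)) + 141) = 26*((2 + 9 - 65) + 141) = 26*(-54 + 141) = 26*87 = 2262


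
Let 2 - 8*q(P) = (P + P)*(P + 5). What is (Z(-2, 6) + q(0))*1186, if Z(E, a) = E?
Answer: -4151/2 ≈ -2075.5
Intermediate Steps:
q(P) = ¼ - P*(5 + P)/4 (q(P) = ¼ - (P + P)*(P + 5)/8 = ¼ - 2*P*(5 + P)/8 = ¼ - P*(5 + P)/4)
(Z(-2, 6) + q(0))*1186 = (-2 + (¼ - 5/4*0 - ¼*0²))*1186 = (-2 + (¼ + 0 - ¼*0))*1186 = (-2 + (¼ + 0 + 0))*1186 = (-2 + ¼)*1186 = -7/4*1186 = -4151/2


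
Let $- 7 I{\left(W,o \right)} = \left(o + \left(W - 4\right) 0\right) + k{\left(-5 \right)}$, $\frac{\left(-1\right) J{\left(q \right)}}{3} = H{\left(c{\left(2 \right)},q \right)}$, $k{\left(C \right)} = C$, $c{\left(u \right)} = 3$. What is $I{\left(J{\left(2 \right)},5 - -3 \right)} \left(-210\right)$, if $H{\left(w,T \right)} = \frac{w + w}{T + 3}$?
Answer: $90$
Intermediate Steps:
$H{\left(w,T \right)} = \frac{2 w}{3 + T}$
$J{\left(q \right)} = - \frac{18}{3 + q}$ ($J{\left(q \right)} = - 3 \cdot 2 \cdot 3 \frac{1}{3 + q} = - 3 \frac{6}{3 + q} = - \frac{18}{3 + q}$)
$I{\left(W,o \right)} = \frac{5}{7} - \frac{o}{7}$ ($I{\left(W,o \right)} = - \frac{\left(o + \left(W - 4\right) 0\right) - 5}{7} = - \frac{\left(o + \left(-4 + W\right) 0\right) - 5}{7} = - \frac{\left(o + 0\right) - 5}{7} = - \frac{o - 5}{7} = - \frac{-5 + o}{7} = \frac{5}{7} - \frac{o}{7}$)
$I{\left(J{\left(2 \right)},5 - -3 \right)} \left(-210\right) = \left(\frac{5}{7} - \frac{5 - -3}{7}\right) \left(-210\right) = \left(\frac{5}{7} - \frac{5 + 3}{7}\right) \left(-210\right) = \left(\frac{5}{7} - \frac{8}{7}\right) \left(-210\right) = \left(- \frac{3}{7}\right) \left(-210\right) = 90$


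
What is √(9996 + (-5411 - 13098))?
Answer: I*√8513 ≈ 92.266*I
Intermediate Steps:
√(9996 + (-5411 - 13098)) = √(9996 - 18509) = √(-8513) = I*√8513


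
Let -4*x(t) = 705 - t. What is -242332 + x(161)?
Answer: -242468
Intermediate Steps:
x(t) = -705/4 + t/4 (x(t) = -(705 - t)/4 = -705/4 + t/4)
-242332 + x(161) = -242332 + (-705/4 + (¼)*161) = -242332 + (-705/4 + 161/4) = -242332 - 136 = -242468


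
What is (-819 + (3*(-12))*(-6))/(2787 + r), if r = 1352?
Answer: -603/4139 ≈ -0.14569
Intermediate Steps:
(-819 + (3*(-12))*(-6))/(2787 + r) = (-819 + (3*(-12))*(-6))/(2787 + 1352) = (-819 - 36*(-6))/4139 = (-819 + 216)*(1/4139) = -603*1/4139 = -603/4139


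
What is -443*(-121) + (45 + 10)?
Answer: 53658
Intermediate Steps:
-443*(-121) + (45 + 10) = 53603 + 55 = 53658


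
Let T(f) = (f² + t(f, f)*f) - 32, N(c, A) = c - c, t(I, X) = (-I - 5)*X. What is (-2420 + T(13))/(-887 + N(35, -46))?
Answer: 5325/887 ≈ 6.0034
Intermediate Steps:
t(I, X) = X*(-5 - I) (t(I, X) = (-5 - I)*X = X*(-5 - I))
N(c, A) = 0
T(f) = -32 + f² - f²*(5 + f) (T(f) = (f² + (-f*(5 + f))*f) - 32 = (f² - f²*(5 + f)) - 32 = -32 + f² - f²*(5 + f))
(-2420 + T(13))/(-887 + N(35, -46)) = (-2420 + (-32 - 1*13³ - 4*13²))/(-887 + 0) = (-2420 + (-32 - 1*2197 - 4*169))/(-887) = (-2420 + (-32 - 2197 - 676))*(-1/887) = (-2420 - 2905)*(-1/887) = -5325*(-1/887) = 5325/887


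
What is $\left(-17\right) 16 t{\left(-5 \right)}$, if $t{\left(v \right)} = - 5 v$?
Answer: $-6800$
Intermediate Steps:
$\left(-17\right) 16 t{\left(-5 \right)} = \left(-17\right) 16 \left(\left(-5\right) \left(-5\right)\right) = \left(-272\right) 25 = -6800$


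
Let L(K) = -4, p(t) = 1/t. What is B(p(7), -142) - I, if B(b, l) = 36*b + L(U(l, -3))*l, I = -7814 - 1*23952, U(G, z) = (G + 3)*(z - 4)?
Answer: 226374/7 ≈ 32339.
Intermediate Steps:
U(G, z) = (-4 + z)*(3 + G) (U(G, z) = (3 + G)*(-4 + z) = (-4 + z)*(3 + G))
I = -31766 (I = -7814 - 23952 = -31766)
B(b, l) = -4*l + 36*b (B(b, l) = 36*b - 4*l = -4*l + 36*b)
B(p(7), -142) - I = (-4*(-142) + 36/7) - 1*(-31766) = (568 + 36*(1/7)) + 31766 = (568 + 36/7) + 31766 = 4012/7 + 31766 = 226374/7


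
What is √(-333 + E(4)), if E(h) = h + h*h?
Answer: I*√313 ≈ 17.692*I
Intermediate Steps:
E(h) = h + h²
√(-333 + E(4)) = √(-333 + 4*(1 + 4)) = √(-333 + 4*5) = √(-333 + 20) = √(-313) = I*√313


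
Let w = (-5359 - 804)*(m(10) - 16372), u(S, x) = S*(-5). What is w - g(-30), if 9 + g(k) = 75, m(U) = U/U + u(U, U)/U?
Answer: 100925222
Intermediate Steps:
u(S, x) = -5*S
m(U) = -4 (m(U) = U/U + (-5*U)/U = 1 - 5 = -4)
g(k) = 66 (g(k) = -9 + 75 = 66)
w = 100925288 (w = (-5359 - 804)*(-4 - 16372) = -6163*(-16376) = 100925288)
w - g(-30) = 100925288 - 1*66 = 100925288 - 66 = 100925222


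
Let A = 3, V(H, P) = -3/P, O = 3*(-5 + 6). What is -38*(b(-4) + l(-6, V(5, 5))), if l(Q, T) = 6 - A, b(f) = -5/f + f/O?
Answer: -665/6 ≈ -110.83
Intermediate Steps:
O = 3 (O = 3*1 = 3)
b(f) = -5/f + f/3
l(Q, T) = 3 (l(Q, T) = 6 - 1*3 = 6 - 3 = 3)
-38*(b(-4) + l(-6, V(5, 5))) = -38*((-5/(-4) + (⅓)*(-4)) + 3) = -38*((-5*(-¼) - 4/3) + 3) = -38*((5/4 - 4/3) + 3) = -38*(-1/12 + 3) = -38*35/12 = -665/6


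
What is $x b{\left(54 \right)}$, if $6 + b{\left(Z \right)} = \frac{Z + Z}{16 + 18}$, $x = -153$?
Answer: $432$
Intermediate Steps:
$b{\left(Z \right)} = -6 + \frac{Z}{17}$ ($b{\left(Z \right)} = -6 + \frac{Z + Z}{16 + 18} = -6 + \frac{2 Z}{34} = -6 + 2 Z \frac{1}{34} = -6 + \frac{Z}{17}$)
$x b{\left(54 \right)} = - 153 \left(-6 + \frac{1}{17} \cdot 54\right) = - 153 \left(-6 + \frac{54}{17}\right) = \left(-153\right) \left(- \frac{48}{17}\right) = 432$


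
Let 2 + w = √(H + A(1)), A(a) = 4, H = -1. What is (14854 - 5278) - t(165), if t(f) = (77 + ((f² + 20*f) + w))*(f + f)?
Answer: -10088424 - 330*√3 ≈ -1.0089e+7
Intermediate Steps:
w = -2 + √3 (w = -2 + √(-1 + 4) = -2 + √3 ≈ -0.26795)
t(f) = 2*f*(75 + √3 + f² + 20*f) (t(f) = (77 + ((f² + 20*f) + (-2 + √3)))*(f + f) = (77 + (-2 + √3 + f² + 20*f))*(2*f) = (75 + √3 + f² + 20*f)*(2*f) = 2*f*(75 + √3 + f² + 20*f))
(14854 - 5278) - t(165) = (14854 - 5278) - 2*165*(75 + √3 + 165² + 20*165) = 9576 - 2*165*(75 + √3 + 27225 + 3300) = 9576 - 2*165*(30600 + √3) = 9576 - (10098000 + 330*√3) = 9576 + (-10098000 - 330*√3) = -10088424 - 330*√3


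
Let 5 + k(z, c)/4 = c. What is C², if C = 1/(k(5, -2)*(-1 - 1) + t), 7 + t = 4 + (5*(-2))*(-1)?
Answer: 1/3969 ≈ 0.00025195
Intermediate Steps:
k(z, c) = -20 + 4*c
t = 7 (t = -7 + (4 + (5*(-2))*(-1)) = -7 + (4 - 10*(-1)) = -7 + (4 + 10) = -7 + 14 = 7)
C = 1/63 (C = 1/((-20 + 4*(-2))*(-1 - 1) + 7) = 1/((-20 - 8)*(-2) + 7) = 1/(-28*(-2) + 7) = 1/(56 + 7) = 1/63 ≈ 0.015873)
C² = (1/63)² = 1/3969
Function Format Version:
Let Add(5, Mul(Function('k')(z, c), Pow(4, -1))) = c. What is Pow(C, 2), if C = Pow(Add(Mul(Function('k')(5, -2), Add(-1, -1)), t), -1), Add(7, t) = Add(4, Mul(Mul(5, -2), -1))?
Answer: Rational(1, 3969) ≈ 0.00025195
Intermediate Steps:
Function('k')(z, c) = Add(-20, Mul(4, c))
t = 7 (t = Add(-7, Add(4, Mul(Mul(5, -2), -1))) = Add(-7, Add(4, Mul(-10, -1))) = Add(-7, Add(4, 10)) = Add(-7, 14) = 7)
C = Rational(1, 63) (C = Pow(Add(Mul(Add(-20, Mul(4, -2)), Add(-1, -1)), 7), -1) = Pow(Add(Mul(Add(-20, -8), -2), 7), -1) = Pow(Add(Mul(-28, -2), 7), -1) = Pow(Add(56, 7), -1) = Pow(63, -1) = Rational(1, 63) ≈ 0.015873)
Pow(C, 2) = Pow(Rational(1, 63), 2) = Rational(1, 3969)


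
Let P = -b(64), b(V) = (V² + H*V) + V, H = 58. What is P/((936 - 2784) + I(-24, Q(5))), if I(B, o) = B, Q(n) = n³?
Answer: 164/39 ≈ 4.2051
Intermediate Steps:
b(V) = V² + 59*V (b(V) = (V² + 58*V) + V = V² + 59*V)
P = -7872 (P = -64*(59 + 64) = -64*123 = -1*7872 = -7872)
P/((936 - 2784) + I(-24, Q(5))) = -7872/((936 - 2784) - 24) = -7872/(-1848 - 24) = -7872/(-1872) = -7872*(-1/1872) = 164/39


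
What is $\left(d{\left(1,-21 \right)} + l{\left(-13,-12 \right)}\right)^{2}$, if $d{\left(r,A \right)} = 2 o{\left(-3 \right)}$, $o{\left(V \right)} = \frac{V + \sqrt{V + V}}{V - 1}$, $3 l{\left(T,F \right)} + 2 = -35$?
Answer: $\frac{4171}{36} + \frac{65 i \sqrt{6}}{6} \approx 115.86 + 26.536 i$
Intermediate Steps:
$l{\left(T,F \right)} = - \frac{37}{3}$ ($l{\left(T,F \right)} = - \frac{2}{3} + \frac{1}{3} \left(-35\right) = - \frac{2}{3} - \frac{35}{3} = - \frac{37}{3}$)
$o{\left(V \right)} = \frac{V + \sqrt{2} \sqrt{V}}{-1 + V}$ ($o{\left(V \right)} = \frac{V + \sqrt{2 V}}{-1 + V} = \frac{V + \sqrt{2} \sqrt{V}}{-1 + V}$)
$d{\left(r,A \right)} = \frac{3}{2} - \frac{i \sqrt{6}}{2}$ ($d{\left(r,A \right)} = 2 \frac{-3 + \sqrt{2} \sqrt{-3}}{-1 - 3} = 2 \frac{-3 + \sqrt{2} i \sqrt{3}}{-4} = 2 \left(- \frac{-3 + i \sqrt{6}}{4}\right) = 2 \left(\frac{3}{4} - \frac{i \sqrt{6}}{4}\right) = \frac{3}{2} - \frac{i \sqrt{6}}{2}$)
$\left(d{\left(1,-21 \right)} + l{\left(-13,-12 \right)}\right)^{2} = \left(\left(\frac{3}{2} - \frac{i \sqrt{6}}{2}\right) - \frac{37}{3}\right)^{2} = \left(- \frac{65}{6} - \frac{i \sqrt{6}}{2}\right)^{2}$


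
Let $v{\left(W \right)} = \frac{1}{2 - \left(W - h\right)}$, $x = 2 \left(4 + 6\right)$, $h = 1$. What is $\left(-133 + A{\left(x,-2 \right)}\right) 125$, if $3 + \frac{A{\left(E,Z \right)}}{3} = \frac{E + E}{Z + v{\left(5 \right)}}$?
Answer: $-23750$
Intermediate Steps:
$x = 20$ ($x = 2 \cdot 10 = 20$)
$v{\left(W \right)} = \frac{1}{3 - W}$ ($v{\left(W \right)} = \frac{1}{2 - \left(-1 + W\right)} = \frac{1}{3 - W}$)
$A{\left(E,Z \right)} = -9 + \frac{6 E}{- \frac{1}{2} + Z}$ ($A{\left(E,Z \right)} = -9 + 3 \frac{E + E}{Z + \frac{1}{3 - 5}} = -9 + 3 \frac{2 E}{Z + \frac{1}{3 - 5}} = -9 + 3 \frac{2 E}{Z + \frac{1}{-2}} = -9 + 3 \frac{2 E}{Z - \frac{1}{2}} = -9 + 3 \frac{2 E}{- \frac{1}{2} + Z} = -9 + \frac{6 E}{- \frac{1}{2} + Z}$)
$\left(-133 + A{\left(x,-2 \right)}\right) 125 = \left(-133 + \frac{3 \left(3 - -12 + 4 \cdot 20\right)}{-1 + 2 \left(-2\right)}\right) 125 = \left(-133 + \frac{3 \left(3 + 12 + 80\right)}{-1 - 4}\right) 125 = \left(-133 + 3 \frac{1}{-5} \cdot 95\right) 125 = \left(-133 + 3 \left(- \frac{1}{5}\right) 95\right) 125 = \left(-133 - 57\right) 125 = \left(-190\right) 125 = -23750$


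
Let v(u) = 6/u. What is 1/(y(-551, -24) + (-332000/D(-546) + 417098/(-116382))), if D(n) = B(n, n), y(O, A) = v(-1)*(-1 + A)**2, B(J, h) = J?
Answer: -756483/2379536387 ≈ -0.00031791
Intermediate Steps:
y(O, A) = -6*(-1 + A)**2 (y(O, A) = (6/(-1))*(-1 + A)**2 = (6*(-1))*(-1 + A)**2 = -6*(-1 + A)**2)
D(n) = n
1/(y(-551, -24) + (-332000/D(-546) + 417098/(-116382))) = 1/(-6*(-1 - 24)**2 + (-332000/(-546) + 417098/(-116382))) = 1/(-6*(-25)**2 + (-332000*(-1/546) + 417098*(-1/116382))) = 1/(-6*625 + (166000/273 - 208549/58191)) = 1/(-3750 + 457274863/756483) = 1/(-2379536387/756483) = -756483/2379536387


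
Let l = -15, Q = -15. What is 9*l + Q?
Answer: -150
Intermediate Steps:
9*l + Q = 9*(-15) - 15 = -135 - 15 = -150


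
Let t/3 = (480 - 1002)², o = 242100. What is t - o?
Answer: 575352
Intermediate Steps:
t = 817452 (t = 3*(480 - 1002)² = 3*(-522)² = 3*272484 = 817452)
t - o = 817452 - 1*242100 = 817452 - 242100 = 575352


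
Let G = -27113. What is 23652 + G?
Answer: -3461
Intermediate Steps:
23652 + G = 23652 - 27113 = -3461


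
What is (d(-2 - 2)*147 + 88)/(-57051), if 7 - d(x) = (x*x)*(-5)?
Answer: -12877/57051 ≈ -0.22571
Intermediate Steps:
d(x) = 7 + 5*x² (d(x) = 7 - x*x*(-5) = 7 - x²*(-5) = 7 - (-5)*x² = 7 + 5*x²)
(d(-2 - 2)*147 + 88)/(-57051) = ((7 + 5*(-2 - 2)²)*147 + 88)/(-57051) = ((7 + 5*(-4)²)*147 + 88)*(-1/57051) = ((7 + 5*16)*147 + 88)*(-1/57051) = ((7 + 80)*147 + 88)*(-1/57051) = (87*147 + 88)*(-1/57051) = (12789 + 88)*(-1/57051) = 12877*(-1/57051) = -12877/57051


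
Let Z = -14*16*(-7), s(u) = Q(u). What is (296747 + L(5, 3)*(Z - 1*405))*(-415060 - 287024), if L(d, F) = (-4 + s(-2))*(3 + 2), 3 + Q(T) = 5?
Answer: -200176083828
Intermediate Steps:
Q(T) = 2 (Q(T) = -3 + 5 = 2)
s(u) = 2
Z = 1568 (Z = -224*(-7) = 1568)
L(d, F) = -10 (L(d, F) = (-4 + 2)*(3 + 2) = -2*5 = -10)
(296747 + L(5, 3)*(Z - 1*405))*(-415060 - 287024) = (296747 - 10*(1568 - 1*405))*(-415060 - 287024) = (296747 - 10*(1568 - 405))*(-702084) = (296747 - 10*1163)*(-702084) = (296747 - 11630)*(-702084) = 285117*(-702084) = -200176083828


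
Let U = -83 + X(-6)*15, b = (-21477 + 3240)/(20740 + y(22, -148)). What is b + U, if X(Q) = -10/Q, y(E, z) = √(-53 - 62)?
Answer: (-58*√115 + 1221157*I)/(√115 - 20740*I) ≈ -58.879 + 0.00045466*I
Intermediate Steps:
y(E, z) = I*√115 (y(E, z) = √(-115) = I*√115)
b = -18237/(20740 + I*√115) (b = (-21477 + 3240)/(20740 + I*√115) = -18237/(20740 + I*√115) ≈ -0.87932 + 0.00045466*I)
U = -58 (U = -83 - 10/(-6)*15 = -83 - 10*(-⅙)*15 = -83 + (5/3)*15 = -83 + 25 = -58)
b + U = (-75647076/86029543 + 18237*I*√115/430147715) - 58 = -5065360570/86029543 + 18237*I*√115/430147715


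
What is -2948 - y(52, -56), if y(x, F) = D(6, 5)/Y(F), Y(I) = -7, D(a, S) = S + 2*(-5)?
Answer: -20641/7 ≈ -2948.7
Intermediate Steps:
D(a, S) = -10 + S (D(a, S) = S - 10 = -10 + S)
y(x, F) = 5/7 (y(x, F) = (-10 + 5)/(-7) = -5*(-⅐) = 5/7)
-2948 - y(52, -56) = -2948 - 1*5/7 = -2948 - 5/7 = -20641/7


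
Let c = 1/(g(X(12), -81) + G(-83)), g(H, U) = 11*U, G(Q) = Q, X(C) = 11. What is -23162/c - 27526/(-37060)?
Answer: 418032885403/18530 ≈ 2.2560e+7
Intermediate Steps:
c = -1/974 (c = 1/(11*(-81) - 83) = 1/(-891 - 83) = 1/(-974) = -1/974 ≈ -0.0010267)
-23162/c - 27526/(-37060) = -23162/(-1/974) - 27526/(-37060) = -23162*(-974) - 27526*(-1/37060) = 22559788 + 13763/18530 = 418032885403/18530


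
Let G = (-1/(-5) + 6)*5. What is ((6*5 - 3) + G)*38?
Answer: 2204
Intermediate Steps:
G = 31 (G = (-1*(-1/5) + 6)*5 = (1/5 + 6)*5 = (31/5)*5 = 31)
((6*5 - 3) + G)*38 = ((6*5 - 3) + 31)*38 = ((30 - 3) + 31)*38 = (27 + 31)*38 = 58*38 = 2204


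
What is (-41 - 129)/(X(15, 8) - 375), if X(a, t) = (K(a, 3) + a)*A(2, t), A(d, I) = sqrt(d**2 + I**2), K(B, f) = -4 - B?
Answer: 63750/139537 - 1360*sqrt(17)/139537 ≈ 0.41668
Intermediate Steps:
A(d, I) = sqrt(I**2 + d**2)
X(a, t) = -4*sqrt(4 + t**2) (X(a, t) = ((-4 - a) + a)*sqrt(t**2 + 2**2) = -4*sqrt(t**2 + 4) = -4*sqrt(4 + t**2))
(-41 - 129)/(X(15, 8) - 375) = (-41 - 129)/(-4*sqrt(4 + 8**2) - 375) = -170/(-4*sqrt(4 + 64) - 375) = -170/(-8*sqrt(17) - 375) = -170/(-375 - 8*sqrt(17))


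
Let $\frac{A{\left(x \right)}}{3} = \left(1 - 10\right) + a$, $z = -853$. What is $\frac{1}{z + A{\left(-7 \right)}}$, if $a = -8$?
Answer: $- \frac{1}{904} \approx -0.0011062$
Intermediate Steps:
$A{\left(x \right)} = -51$ ($A{\left(x \right)} = 3 \left(\left(1 - 10\right) - 8\right) = 3 \left(-9 - 8\right) = 3 \left(-17\right) = -51$)
$\frac{1}{z + A{\left(-7 \right)}} = \frac{1}{-853 - 51} = \frac{1}{-904} = - \frac{1}{904}$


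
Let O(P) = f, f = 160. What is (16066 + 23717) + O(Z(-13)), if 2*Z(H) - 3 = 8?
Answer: 39943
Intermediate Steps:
Z(H) = 11/2 (Z(H) = 3/2 + (1/2)*8 = 3/2 + 4 = 11/2)
O(P) = 160
(16066 + 23717) + O(Z(-13)) = (16066 + 23717) + 160 = 39783 + 160 = 39943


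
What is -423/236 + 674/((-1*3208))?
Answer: -94753/47318 ≈ -2.0025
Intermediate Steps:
-423/236 + 674/((-1*3208)) = -423*1/236 + 674/(-3208) = -423/236 + 674*(-1/3208) = -423/236 - 337/1604 = -94753/47318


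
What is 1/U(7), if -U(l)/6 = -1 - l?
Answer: 1/48 ≈ 0.020833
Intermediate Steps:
U(l) = 6 + 6*l (U(l) = -6*(-1 - l) = 6 + 6*l)
1/U(7) = 1/(6 + 6*7) = 1/(6 + 42) = 1/48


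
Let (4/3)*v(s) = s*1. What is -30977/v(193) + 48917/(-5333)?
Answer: -689124307/3087807 ≈ -223.18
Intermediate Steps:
v(s) = 3*s/4 (v(s) = 3*(s*1)/4 = 3*s/4)
-30977/v(193) + 48917/(-5333) = -30977/((¾)*193) + 48917/(-5333) = -30977/579/4 + 48917*(-1/5333) = -30977*4/579 - 48917/5333 = -123908/579 - 48917/5333 = -689124307/3087807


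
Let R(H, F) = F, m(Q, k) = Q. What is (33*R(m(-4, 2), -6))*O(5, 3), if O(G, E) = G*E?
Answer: -2970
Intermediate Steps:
O(G, E) = E*G
(33*R(m(-4, 2), -6))*O(5, 3) = (33*(-6))*(3*5) = -198*15 = -2970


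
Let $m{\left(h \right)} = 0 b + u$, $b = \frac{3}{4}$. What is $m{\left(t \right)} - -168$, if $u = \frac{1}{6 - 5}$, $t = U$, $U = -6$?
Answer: $169$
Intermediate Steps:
$t = -6$
$b = \frac{3}{4}$ ($b = 3 \cdot \frac{1}{4} = \frac{3}{4} \approx 0.75$)
$u = 1$ ($u = 1^{-1} = 1$)
$m{\left(h \right)} = 1$ ($m{\left(h \right)} = 0 \cdot \frac{3}{4} + 1 = 0 + 1 = 1$)
$m{\left(t \right)} - -168 = 1 - -168 = 1 + 168 = 169$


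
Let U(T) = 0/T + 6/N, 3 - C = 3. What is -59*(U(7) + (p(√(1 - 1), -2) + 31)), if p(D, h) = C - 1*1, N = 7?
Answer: -12744/7 ≈ -1820.6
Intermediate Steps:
C = 0 (C = 3 - 1*3 = 3 - 3 = 0)
p(D, h) = -1 (p(D, h) = 0 - 1*1 = 0 - 1 = -1)
U(T) = 6/7 (U(T) = 0/T + 6/7 = 0 + 6*(⅐) = 0 + 6/7 = 6/7)
-59*(U(7) + (p(√(1 - 1), -2) + 31)) = -59*(6/7 + (-1 + 31)) = -59*(6/7 + 30) = -59*216/7 = -12744/7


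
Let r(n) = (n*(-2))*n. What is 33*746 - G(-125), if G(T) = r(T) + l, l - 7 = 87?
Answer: 55774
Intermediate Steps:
r(n) = -2*n² (r(n) = (-2*n)*n = -2*n²)
l = 94 (l = 7 + 87 = 94)
G(T) = 94 - 2*T² (G(T) = -2*T² + 94 = 94 - 2*T²)
33*746 - G(-125) = 33*746 - (94 - 2*(-125)²) = 24618 - (94 - 2*15625) = 24618 - (94 - 31250) = 24618 - 1*(-31156) = 24618 + 31156 = 55774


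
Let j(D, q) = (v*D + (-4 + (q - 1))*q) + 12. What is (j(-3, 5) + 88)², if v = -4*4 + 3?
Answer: 19321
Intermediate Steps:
v = -13 (v = -16 + 3 = -13)
j(D, q) = 12 - 13*D + q*(-5 + q) (j(D, q) = (-13*D + (-4 + (q - 1))*q) + 12 = (-13*D + (-4 + (-1 + q))*q) + 12 = (-13*D + (-5 + q)*q) + 12 = (-13*D + q*(-5 + q)) + 12 = 12 - 13*D + q*(-5 + q))
(j(-3, 5) + 88)² = ((12 + 5² - 13*(-3) - 5*5) + 88)² = ((12 + 25 + 39 - 25) + 88)² = (51 + 88)² = 139² = 19321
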